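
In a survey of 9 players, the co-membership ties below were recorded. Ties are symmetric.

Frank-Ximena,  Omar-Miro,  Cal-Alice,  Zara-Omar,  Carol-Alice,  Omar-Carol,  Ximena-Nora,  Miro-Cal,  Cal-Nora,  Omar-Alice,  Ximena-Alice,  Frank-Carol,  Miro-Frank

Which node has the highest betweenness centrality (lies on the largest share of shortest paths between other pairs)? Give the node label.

Unnormalized betweenness of each node: Alice:7, Cal:11/3, Carol:3/2, Frank:7/3, Miro:11/3, Nora:1/2, Omar:8, Ximena:10/3, Zara:0.
Omar has the largest value, 8, making it the main broker — the node through which the most shortest paths run.

Omar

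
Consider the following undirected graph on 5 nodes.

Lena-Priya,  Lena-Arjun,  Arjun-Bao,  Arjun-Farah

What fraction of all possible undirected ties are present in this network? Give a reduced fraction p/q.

There are 4 edges and 5 nodes, so the maximum possible is C(5,2) = 10.
Density = 4/10 = 2/5.

2/5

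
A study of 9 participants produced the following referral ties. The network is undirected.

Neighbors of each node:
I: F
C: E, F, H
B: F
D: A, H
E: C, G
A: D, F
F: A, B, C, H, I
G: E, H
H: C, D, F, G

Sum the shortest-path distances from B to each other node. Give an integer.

Distances from B: A:2, C:2, D:3, E:3, F:1, G:3, H:2, I:2.
Sum = 2 + 2 + 3 + 3 + 1 + 3 + 2 + 2 = 18.

18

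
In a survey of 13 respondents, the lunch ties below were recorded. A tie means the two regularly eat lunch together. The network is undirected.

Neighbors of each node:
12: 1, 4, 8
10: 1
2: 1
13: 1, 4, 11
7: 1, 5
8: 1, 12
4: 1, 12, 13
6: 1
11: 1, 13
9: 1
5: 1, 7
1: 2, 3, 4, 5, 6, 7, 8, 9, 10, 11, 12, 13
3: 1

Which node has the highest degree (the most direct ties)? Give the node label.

Degrees — 1:12, 2:1, 3:1, 4:3, 5:2, 6:1, 7:2, 8:2, 9:1, 10:1, 11:2, 12:3, 13:3.
The maximum is 12, attained only by 1.

1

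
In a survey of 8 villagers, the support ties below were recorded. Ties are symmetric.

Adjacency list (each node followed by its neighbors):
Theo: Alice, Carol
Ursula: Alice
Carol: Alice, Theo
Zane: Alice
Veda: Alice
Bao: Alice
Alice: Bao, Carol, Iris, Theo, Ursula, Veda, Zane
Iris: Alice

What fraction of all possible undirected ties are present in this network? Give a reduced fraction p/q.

2/7

There are 8 edges and 8 nodes, so the maximum possible is C(8,2) = 28.
Density = 8/28 = 2/7.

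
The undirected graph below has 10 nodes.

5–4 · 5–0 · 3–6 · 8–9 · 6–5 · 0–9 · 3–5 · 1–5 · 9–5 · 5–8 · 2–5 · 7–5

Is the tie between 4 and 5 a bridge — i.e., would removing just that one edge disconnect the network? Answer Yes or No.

Yes

Without the 4–5 edge there is no alternate route between 4 and 5, so the network disconnects. It is a bridge.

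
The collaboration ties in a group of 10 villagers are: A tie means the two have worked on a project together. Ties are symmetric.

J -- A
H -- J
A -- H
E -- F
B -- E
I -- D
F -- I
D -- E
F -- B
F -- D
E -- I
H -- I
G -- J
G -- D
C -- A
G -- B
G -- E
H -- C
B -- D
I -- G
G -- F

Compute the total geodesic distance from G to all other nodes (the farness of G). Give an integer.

13

Distances from G: A:2, B:1, C:3, D:1, E:1, F:1, H:2, I:1, J:1.
Sum = 2 + 1 + 3 + 1 + 1 + 1 + 2 + 1 + 1 = 13.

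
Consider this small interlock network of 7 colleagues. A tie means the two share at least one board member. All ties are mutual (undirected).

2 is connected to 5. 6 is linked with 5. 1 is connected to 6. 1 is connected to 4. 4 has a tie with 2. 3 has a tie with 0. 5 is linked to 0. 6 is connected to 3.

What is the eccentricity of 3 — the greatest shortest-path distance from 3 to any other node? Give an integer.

3

Distances from 3: 0:1, 1:2, 2:3, 4:3, 5:2, 6:1.
The largest is 3 (to 4 and 2), so the eccentricity of 3 is 3.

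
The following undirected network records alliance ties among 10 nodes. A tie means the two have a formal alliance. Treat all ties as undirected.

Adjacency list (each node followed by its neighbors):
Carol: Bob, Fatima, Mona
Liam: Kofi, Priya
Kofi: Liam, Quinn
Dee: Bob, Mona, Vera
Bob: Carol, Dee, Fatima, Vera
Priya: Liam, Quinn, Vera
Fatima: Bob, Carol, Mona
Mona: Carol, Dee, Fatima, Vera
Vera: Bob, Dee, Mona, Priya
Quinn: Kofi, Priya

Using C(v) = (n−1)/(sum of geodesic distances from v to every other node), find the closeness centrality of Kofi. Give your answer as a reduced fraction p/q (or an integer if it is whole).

Distances from Kofi: Bob:4, Carol:5, Dee:4, Fatima:5, Liam:1, Mona:4, Priya:2, Quinn:1, Vera:3. Sum = 29.
n = 10, so closeness = 9/29.

9/29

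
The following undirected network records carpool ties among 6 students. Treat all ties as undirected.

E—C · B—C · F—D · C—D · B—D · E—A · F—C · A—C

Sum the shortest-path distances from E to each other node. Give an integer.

8

Distances from E: A:1, B:2, C:1, D:2, F:2.
Sum = 1 + 2 + 1 + 2 + 2 = 8.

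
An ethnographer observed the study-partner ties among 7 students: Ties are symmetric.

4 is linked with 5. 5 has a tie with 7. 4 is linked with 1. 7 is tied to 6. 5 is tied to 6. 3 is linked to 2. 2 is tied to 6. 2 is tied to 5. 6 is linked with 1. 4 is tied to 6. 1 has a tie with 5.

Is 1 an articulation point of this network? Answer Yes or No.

Even without 1, every remaining node can still reach every other (the residual graph is connected), so 1 is not a cut vertex.

No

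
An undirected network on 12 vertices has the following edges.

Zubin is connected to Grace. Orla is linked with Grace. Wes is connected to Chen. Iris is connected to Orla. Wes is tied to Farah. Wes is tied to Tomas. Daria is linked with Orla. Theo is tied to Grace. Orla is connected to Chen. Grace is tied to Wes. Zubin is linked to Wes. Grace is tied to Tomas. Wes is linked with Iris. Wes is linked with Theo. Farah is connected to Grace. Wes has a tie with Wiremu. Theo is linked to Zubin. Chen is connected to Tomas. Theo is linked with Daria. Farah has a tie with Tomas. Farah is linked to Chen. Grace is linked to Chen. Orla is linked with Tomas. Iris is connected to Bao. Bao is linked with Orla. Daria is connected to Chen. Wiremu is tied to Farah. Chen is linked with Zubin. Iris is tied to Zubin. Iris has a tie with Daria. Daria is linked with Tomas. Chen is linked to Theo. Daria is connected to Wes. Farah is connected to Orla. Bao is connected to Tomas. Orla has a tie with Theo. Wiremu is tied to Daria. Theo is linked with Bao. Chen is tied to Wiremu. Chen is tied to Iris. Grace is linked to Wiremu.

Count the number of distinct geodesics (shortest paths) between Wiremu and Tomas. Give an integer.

5

The shortest distance is 2. The length-2 paths are: Wiremu–Farah–Tomas; Wiremu–Chen–Tomas; Wiremu–Grace–Tomas; Wiremu–Daria–Tomas; Wiremu–Wes–Tomas.
That gives 5 distinct shortest paths.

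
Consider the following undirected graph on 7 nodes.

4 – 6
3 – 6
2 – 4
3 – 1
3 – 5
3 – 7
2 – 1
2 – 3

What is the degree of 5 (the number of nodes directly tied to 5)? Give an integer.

5 is directly tied to 3. That is 1 neighbor, so the degree of 5 is 1.

1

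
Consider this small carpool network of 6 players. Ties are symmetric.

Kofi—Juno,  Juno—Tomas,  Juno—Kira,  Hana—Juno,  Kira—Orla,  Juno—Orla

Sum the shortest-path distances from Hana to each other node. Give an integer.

9

Distances from Hana: Juno:1, Kira:2, Kofi:2, Orla:2, Tomas:2.
Sum = 1 + 2 + 2 + 2 + 2 = 9.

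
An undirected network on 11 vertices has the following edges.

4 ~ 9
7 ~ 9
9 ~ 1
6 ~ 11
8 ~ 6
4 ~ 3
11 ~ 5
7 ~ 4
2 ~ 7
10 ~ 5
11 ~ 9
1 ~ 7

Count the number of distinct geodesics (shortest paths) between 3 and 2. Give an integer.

1

The shortest distance is 3, and the only length-3 path is 3–4–7–2. So there is exactly 1 shortest path.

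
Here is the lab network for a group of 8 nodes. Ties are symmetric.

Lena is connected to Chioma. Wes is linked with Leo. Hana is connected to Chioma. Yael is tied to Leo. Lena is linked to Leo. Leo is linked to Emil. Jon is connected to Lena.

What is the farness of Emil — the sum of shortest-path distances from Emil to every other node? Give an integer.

Distances from Emil: Chioma:3, Hana:4, Jon:3, Lena:2, Leo:1, Wes:2, Yael:2.
Sum = 3 + 4 + 3 + 2 + 1 + 2 + 2 = 17.

17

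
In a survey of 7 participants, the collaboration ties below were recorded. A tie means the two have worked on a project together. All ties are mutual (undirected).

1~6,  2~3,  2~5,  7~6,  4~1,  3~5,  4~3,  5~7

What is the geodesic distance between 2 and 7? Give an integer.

One shortest route is 2 – 5 – 7, which uses 2 edges, and 2 and 7 are not directly tied, so nothing shorter exists. So d(2,7) = 2.

2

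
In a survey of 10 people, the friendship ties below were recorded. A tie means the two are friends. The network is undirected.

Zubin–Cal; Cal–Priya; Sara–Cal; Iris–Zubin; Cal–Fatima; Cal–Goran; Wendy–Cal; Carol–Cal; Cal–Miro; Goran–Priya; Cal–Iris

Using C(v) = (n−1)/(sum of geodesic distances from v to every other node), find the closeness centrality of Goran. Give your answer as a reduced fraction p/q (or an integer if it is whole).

Distances from Goran: Cal:1, Carol:2, Fatima:2, Iris:2, Miro:2, Priya:1, Sara:2, Wendy:2, Zubin:2. Sum = 16.
n = 10, so closeness = 9/16.

9/16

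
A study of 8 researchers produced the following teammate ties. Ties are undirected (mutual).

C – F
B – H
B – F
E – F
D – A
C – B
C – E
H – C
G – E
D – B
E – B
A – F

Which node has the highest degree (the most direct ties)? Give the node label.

B

Degrees — A:2, B:5, C:4, D:2, E:4, F:4, G:1, H:2.
The maximum is 5, attained only by B.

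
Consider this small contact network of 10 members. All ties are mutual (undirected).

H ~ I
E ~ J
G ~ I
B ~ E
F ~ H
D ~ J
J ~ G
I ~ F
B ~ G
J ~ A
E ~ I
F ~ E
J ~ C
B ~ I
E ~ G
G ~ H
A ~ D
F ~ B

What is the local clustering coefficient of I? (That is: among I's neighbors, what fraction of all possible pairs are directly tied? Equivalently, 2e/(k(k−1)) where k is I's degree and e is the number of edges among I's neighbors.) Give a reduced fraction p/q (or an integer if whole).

7/10

I's neighbors: B, E, F, G, and H (k = 5).
Possible neighbor pairs: C(5,2) = 10. Edges among them: B–E, B–F, B–G, E–F, E–G, F–H, G–H → e = 7.
Clustering(I) = 7/10.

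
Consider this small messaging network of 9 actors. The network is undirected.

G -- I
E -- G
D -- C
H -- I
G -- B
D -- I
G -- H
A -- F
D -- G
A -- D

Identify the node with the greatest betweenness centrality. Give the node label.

D

Unnormalized betweenness of each node: A:7, B:0, C:0, D:17, E:0, F:0, G:15, H:0, I:2.
D has the largest value, 17, making it the main broker — the node through which the most shortest paths run.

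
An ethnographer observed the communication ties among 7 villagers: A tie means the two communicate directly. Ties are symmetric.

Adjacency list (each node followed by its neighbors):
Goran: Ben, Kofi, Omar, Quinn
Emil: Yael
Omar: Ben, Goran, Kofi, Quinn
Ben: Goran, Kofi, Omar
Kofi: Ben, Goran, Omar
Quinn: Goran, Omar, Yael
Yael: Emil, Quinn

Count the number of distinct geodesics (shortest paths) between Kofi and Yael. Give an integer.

The shortest distance is 3. The length-3 paths are: Kofi–Omar–Quinn–Yael; Kofi–Goran–Quinn–Yael.
That gives 2 distinct shortest paths.

2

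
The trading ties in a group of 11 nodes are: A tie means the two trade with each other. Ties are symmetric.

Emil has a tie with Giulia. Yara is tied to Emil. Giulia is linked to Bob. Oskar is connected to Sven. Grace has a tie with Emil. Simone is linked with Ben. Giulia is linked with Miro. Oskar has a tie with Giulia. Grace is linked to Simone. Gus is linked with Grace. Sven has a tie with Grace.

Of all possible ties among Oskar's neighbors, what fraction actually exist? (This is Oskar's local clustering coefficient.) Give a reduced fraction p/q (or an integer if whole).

0

Oskar's neighbors: Giulia and Sven (k = 2).
Possible neighbor pairs: C(2,2) = 1. Edges among them: none → e = 0.
Clustering(Oskar) = 0/1.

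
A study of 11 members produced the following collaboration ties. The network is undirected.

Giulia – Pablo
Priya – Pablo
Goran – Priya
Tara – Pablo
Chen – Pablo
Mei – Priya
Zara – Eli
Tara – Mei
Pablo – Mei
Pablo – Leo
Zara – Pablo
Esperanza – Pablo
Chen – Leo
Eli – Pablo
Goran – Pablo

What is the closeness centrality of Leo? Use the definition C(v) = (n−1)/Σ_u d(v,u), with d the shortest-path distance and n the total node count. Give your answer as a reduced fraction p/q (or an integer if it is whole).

Distances from Leo: Chen:1, Eli:2, Esperanza:2, Giulia:2, Goran:2, Mei:2, Pablo:1, Priya:2, Tara:2, Zara:2. Sum = 18.
n = 11, so closeness = 10/18 = 5/9.

5/9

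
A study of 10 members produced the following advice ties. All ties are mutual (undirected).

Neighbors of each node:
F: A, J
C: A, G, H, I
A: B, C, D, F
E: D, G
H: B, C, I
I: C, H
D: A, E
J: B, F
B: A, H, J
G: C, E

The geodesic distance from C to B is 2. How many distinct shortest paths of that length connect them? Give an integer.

2

The shortest distance is 2. The length-2 paths are: C–A–B; C–H–B.
That gives 2 distinct shortest paths.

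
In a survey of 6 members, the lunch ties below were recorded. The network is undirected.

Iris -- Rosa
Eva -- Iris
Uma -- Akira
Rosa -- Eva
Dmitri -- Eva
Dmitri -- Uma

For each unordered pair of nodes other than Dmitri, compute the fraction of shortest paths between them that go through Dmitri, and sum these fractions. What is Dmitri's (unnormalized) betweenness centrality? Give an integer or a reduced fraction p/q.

Pairs whose geodesics pass through Dmitri — Akira–Iris: 1; Akira–Eva: 1; Akira–Rosa: 1; Uma–Iris: 1; Uma–Eva: 1; Uma–Rosa: 1.
All other pairs contribute 0.
Summing the contributions gives betweenness(Dmitri) = 6.

6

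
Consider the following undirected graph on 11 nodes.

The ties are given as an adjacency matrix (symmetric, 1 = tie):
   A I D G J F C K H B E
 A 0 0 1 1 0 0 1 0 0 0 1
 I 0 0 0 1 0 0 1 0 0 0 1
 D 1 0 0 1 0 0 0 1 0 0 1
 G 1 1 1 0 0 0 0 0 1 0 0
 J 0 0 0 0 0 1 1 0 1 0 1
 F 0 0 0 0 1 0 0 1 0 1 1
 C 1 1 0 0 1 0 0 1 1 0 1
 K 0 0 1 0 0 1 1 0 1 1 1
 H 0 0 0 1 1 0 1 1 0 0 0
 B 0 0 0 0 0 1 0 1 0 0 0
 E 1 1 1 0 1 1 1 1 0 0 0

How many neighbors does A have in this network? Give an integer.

A is directly tied to C, D, E, and G. That is 4 neighbors, so the degree of A is 4.

4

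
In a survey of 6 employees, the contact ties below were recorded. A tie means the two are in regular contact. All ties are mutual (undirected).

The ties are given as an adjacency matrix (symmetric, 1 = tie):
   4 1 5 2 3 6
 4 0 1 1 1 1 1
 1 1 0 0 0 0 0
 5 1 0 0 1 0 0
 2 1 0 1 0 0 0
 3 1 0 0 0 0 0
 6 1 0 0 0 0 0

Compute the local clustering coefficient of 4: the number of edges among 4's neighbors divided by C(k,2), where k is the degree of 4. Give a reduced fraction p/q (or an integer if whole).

1/10

4's neighbors: 1, 2, 3, 5, and 6 (k = 5).
Possible neighbor pairs: C(5,2) = 10. Edges among them: 2–5 → e = 1.
Clustering(4) = 1/10.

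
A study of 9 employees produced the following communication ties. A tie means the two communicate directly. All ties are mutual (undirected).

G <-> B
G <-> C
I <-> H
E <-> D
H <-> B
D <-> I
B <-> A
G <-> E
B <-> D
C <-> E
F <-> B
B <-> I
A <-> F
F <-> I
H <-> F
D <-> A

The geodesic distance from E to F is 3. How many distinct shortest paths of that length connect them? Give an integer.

4

The shortest distance is 3. The length-3 paths are: E–D–I–F; E–D–B–F; E–G–B–F; E–D–A–F.
That gives 4 distinct shortest paths.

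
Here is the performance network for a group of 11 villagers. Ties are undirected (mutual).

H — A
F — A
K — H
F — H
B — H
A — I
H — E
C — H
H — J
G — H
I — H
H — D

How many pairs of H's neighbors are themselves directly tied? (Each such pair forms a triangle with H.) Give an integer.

2

H's neighbors: A, B, C, D, E, F, G, I, J, and K.
Neighbor pairs that are themselves tied: H–A–F; H–A–I. Each forms one triangle with H, for 2 in total.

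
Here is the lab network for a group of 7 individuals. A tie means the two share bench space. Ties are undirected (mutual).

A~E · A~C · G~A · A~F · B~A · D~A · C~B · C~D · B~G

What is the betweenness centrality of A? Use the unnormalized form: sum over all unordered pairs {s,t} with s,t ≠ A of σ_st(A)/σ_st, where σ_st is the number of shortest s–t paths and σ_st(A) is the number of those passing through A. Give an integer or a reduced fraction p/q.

11

Pairs whose geodesics pass through A — E–D: 1; E–B: 1; E–C: 1; E–F: 1; E–G: 1; D–B: 1/2; D–F: 1; D–G: 1; B–F: 1; C–F: 1; C–G: 1/2; F–G: 1.
All other pairs contribute 0.
Summing the contributions gives betweenness(A) = 11.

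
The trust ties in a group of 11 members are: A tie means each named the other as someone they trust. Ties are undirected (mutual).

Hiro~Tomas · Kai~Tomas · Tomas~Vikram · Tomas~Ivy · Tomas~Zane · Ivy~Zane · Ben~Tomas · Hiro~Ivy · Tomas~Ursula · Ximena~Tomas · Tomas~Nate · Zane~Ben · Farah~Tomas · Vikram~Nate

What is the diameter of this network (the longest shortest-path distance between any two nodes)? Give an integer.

2

Eccentricity of each node (its greatest distance to any other): Ben:2, Farah:2, Hiro:2, Ivy:2, Kai:2, Nate:2, Tomas:1, Ursula:2, Vikram:2, Ximena:2, Zane:2.
The maximum eccentricity is 2, realized for instance by the pair Ursula–Hiro via Ursula – Tomas – Hiro. So the diameter is 2.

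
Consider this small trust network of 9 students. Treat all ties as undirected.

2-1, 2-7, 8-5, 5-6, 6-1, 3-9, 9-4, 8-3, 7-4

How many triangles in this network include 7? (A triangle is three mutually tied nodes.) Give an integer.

0

7's neighbors are 2 and 4, but none of them are tied to each other, so no triangle contains 7.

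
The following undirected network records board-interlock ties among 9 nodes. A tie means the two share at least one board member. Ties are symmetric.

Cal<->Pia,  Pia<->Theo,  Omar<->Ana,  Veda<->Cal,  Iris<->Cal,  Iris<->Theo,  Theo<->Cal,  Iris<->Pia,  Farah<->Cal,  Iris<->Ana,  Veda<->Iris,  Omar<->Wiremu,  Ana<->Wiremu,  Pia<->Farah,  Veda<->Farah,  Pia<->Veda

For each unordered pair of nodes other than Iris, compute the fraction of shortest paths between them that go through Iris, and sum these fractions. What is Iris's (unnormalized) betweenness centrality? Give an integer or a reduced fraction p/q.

Pairs whose geodesics pass through Iris — Pia–Ana: 1; Pia–Omar: 1; Pia–Wiremu: 1; Farah–Ana: 3/3; Farah–Omar: 3/3; Farah–Wiremu: 3/3; Theo–Veda: 1/3; Theo–Ana: 1; Theo–Omar: 1; Theo–Wiremu: 1; Cal–Ana: 1; Cal–Omar: 1; Cal–Wiremu: 1; Veda–Ana: 1 … (+2 more pairs).
All other pairs contribute 0.
Summing the contributions gives betweenness(Iris) = 46/3.

46/3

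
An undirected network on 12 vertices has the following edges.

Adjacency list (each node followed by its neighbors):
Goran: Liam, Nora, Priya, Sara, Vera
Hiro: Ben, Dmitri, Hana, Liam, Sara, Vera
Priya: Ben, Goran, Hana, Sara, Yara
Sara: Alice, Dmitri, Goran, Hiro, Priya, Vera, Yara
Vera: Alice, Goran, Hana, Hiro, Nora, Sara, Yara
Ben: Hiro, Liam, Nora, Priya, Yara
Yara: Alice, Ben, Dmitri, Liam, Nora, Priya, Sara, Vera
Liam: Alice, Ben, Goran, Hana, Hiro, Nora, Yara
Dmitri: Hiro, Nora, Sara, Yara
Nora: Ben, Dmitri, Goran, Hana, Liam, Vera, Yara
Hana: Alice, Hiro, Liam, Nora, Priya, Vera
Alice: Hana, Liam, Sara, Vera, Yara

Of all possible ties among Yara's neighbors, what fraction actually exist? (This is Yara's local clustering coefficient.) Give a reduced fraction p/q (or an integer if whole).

Yara's neighbors: Alice, Ben, Dmitri, Liam, Nora, Priya, Sara, and Vera (k = 8).
Possible neighbor pairs: C(8,2) = 28. Edges among them: Alice–Liam, Alice–Sara, Alice–Vera, Ben–Liam, Ben–Nora, Ben–Priya, Dmitri–Nora, Dmitri–Sara, Liam–Nora, Nora–Vera, Priya–Sara, Sara–Vera → e = 12.
Clustering(Yara) = 12/28 = 3/7.

3/7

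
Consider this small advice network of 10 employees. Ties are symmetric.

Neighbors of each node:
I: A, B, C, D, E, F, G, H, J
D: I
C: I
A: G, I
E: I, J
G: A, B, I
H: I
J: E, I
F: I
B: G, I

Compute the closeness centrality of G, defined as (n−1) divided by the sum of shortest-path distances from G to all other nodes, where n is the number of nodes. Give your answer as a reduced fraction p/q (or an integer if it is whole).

Distances from G: A:1, B:1, C:2, D:2, E:2, F:2, H:2, I:1, J:2. Sum = 15.
n = 10, so closeness = 9/15 = 3/5.

3/5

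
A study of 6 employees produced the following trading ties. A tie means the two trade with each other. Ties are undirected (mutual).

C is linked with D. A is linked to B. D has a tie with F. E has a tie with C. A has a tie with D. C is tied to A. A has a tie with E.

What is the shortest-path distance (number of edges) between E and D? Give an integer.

One shortest route is E – A – D, which uses 2 edges, and E and D are not directly tied, so nothing shorter exists. So d(E,D) = 2.

2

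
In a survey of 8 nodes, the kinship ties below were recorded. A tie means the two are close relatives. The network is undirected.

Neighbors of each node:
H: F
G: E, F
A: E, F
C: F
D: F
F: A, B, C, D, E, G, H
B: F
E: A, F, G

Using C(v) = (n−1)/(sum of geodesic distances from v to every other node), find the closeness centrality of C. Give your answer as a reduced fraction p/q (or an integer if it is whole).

Distances from C: A:2, B:2, D:2, E:2, F:1, G:2, H:2. Sum = 13.
n = 8, so closeness = 7/13.

7/13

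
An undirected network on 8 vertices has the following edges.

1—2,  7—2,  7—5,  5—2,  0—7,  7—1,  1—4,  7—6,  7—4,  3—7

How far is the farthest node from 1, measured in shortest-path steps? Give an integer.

2

Distances from 1: 0:2, 2:1, 3:2, 4:1, 5:2, 6:2, 7:1.
The largest is 2 (to 5, 3, 0, and 6), so the eccentricity of 1 is 2.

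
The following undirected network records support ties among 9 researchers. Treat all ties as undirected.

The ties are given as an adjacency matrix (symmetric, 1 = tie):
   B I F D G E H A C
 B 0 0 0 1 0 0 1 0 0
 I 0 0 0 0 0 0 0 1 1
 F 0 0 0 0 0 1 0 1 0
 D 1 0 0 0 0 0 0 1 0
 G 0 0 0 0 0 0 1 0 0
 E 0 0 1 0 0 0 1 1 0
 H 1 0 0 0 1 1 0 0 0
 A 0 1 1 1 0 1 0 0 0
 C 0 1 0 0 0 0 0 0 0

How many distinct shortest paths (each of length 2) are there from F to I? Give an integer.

1

The shortest distance is 2, and the only length-2 path is F–A–I. So there is exactly 1 shortest path.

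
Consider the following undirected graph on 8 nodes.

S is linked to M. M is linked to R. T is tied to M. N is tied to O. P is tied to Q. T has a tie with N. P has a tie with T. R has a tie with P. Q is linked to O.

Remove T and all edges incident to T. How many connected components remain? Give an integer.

1

T's neighbors (M, N, and P) remain reachable from one another through other ties, so the rest of the network stays in one piece.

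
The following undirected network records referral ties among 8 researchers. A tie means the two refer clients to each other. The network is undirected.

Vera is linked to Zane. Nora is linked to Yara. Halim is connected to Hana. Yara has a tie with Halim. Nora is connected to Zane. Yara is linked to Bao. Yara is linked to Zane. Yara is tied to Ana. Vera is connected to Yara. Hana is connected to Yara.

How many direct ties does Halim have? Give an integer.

Halim is directly tied to Hana and Yara. That is 2 neighbors, so the degree of Halim is 2.

2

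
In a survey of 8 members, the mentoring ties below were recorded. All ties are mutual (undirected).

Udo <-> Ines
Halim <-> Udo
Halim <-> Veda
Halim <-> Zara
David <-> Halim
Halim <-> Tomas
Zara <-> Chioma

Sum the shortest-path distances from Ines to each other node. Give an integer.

19

Distances from Ines: Chioma:4, David:3, Halim:2, Tomas:3, Udo:1, Veda:3, Zara:3.
Sum = 4 + 3 + 2 + 3 + 1 + 3 + 3 = 19.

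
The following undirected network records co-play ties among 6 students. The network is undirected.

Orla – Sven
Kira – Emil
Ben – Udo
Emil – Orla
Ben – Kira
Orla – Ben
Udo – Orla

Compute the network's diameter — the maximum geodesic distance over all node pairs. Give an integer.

3

Eccentricity of each node (its greatest distance to any other): Ben:2, Emil:2, Kira:3, Orla:2, Sven:3, Udo:2.
The maximum eccentricity is 3, realized for instance by the pair Kira–Sven via Kira – Emil – Orla – Sven. So the diameter is 3.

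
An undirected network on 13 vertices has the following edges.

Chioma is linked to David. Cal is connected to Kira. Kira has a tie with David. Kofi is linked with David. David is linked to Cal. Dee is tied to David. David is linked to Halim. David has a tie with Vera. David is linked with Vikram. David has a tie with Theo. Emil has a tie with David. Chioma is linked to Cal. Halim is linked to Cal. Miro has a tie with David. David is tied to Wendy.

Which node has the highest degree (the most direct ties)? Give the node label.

Degrees — Cal:4, Chioma:2, David:12, Dee:1, Emil:1, Halim:2, Kira:2, Kofi:1, Miro:1, Theo:1, Vera:1, Vikram:1, Wendy:1.
The maximum is 12, attained only by David.

David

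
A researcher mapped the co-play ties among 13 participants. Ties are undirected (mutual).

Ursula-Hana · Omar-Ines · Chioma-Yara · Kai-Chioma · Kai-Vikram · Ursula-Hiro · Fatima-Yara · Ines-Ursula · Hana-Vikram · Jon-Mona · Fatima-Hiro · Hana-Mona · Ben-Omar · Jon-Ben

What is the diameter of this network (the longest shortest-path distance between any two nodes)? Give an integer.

Eccentricity of each node (its greatest distance to any other): Ben:6, Chioma:6, Fatima:5, Hana:4, Hiro:4, Ines:5, Jon:6, Kai:5, Mona:5, Omar:6, Ursula:4, Vikram:4, Yara:6.
The maximum eccentricity is 6, realized for instance by the pair Omar–Chioma via Omar – Ines – Ursula – Hana – Vikram – Kai – Chioma. So the diameter is 6.

6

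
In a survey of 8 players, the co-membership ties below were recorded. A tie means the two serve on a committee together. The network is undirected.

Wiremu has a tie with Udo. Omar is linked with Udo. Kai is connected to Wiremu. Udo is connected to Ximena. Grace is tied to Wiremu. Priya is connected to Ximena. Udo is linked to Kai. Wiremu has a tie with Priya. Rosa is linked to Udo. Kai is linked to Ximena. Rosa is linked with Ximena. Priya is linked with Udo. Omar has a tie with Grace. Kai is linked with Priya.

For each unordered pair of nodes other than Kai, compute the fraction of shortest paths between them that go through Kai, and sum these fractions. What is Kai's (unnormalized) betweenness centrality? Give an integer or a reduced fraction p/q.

7/12

Pairs whose geodesics pass through Kai — Wiremu–Ximena: 1/3; Ximena–Grace: 1/4.
All other pairs contribute 0.
Summing the contributions gives betweenness(Kai) = 7/12.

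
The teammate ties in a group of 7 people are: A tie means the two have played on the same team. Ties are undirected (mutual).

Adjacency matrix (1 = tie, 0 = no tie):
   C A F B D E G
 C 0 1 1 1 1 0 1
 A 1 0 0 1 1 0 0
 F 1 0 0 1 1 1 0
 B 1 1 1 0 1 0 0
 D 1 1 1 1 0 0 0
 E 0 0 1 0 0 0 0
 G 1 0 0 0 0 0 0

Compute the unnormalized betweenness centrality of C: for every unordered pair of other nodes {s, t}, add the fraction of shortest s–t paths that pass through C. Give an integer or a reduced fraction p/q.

Pairs whose geodesics pass through C — A–F: 1/3; A–E: 1/3; A–G: 1; F–G: 1; B–G: 1; D–G: 1; E–G: 1.
All other pairs contribute 0.
Summing the contributions gives betweenness(C) = 17/3.

17/3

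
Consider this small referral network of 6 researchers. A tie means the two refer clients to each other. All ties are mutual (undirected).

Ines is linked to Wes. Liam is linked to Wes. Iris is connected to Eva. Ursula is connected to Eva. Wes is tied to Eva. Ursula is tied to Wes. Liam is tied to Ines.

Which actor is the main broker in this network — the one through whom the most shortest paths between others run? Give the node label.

Wes

Unnormalized betweenness of each node: Eva:4, Ines:0, Iris:0, Liam:0, Ursula:0, Wes:6.
Wes has the largest value, 6, making it the main broker — the node through which the most shortest paths run.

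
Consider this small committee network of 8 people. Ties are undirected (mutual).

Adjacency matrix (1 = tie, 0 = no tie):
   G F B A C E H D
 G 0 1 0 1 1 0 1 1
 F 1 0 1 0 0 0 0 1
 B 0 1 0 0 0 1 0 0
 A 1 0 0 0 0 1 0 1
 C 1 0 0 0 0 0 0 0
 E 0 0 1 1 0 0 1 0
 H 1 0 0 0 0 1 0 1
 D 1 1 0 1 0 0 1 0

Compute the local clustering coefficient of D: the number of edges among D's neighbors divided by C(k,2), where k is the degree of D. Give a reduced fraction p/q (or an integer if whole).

1/2

D's neighbors: A, F, G, and H (k = 4).
Possible neighbor pairs: C(4,2) = 6. Edges among them: A–G, F–G, G–H → e = 3.
Clustering(D) = 3/6 = 1/2.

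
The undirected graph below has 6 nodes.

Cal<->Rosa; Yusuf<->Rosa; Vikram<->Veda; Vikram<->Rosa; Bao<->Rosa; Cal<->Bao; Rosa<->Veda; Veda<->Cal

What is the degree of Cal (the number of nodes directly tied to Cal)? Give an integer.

3

Cal is directly tied to Bao, Rosa, and Veda. That is 3 neighbors, so the degree of Cal is 3.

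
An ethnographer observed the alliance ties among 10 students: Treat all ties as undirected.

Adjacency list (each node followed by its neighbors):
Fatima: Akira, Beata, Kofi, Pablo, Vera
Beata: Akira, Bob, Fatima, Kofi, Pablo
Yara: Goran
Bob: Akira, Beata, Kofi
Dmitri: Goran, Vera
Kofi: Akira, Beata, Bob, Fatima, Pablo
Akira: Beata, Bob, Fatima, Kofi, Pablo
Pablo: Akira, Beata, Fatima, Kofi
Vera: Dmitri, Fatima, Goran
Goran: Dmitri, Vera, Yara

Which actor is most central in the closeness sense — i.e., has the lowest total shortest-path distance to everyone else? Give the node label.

Fatima

Farness (sum of distances to all others) for each node — Akira:17, Beata:17, Bob:23, Dmitri:22, Fatima:14, Goran:21, Kofi:17, Pablo:18, Vera:16, Yara:29.
The smallest farness is 14, for Fatima, so Fatima has the highest closeness.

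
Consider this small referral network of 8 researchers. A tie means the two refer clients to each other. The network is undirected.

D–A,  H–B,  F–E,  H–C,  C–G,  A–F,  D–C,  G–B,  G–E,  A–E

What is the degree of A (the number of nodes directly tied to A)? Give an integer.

3

A is directly tied to D, E, and F. That is 3 neighbors, so the degree of A is 3.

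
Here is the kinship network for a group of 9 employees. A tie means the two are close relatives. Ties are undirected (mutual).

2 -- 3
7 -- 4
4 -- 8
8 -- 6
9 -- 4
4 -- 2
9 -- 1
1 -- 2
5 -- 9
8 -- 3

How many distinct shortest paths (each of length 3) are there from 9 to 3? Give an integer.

The shortest distance is 3. The length-3 paths are: 9–4–2–3; 9–1–2–3; 9–4–8–3.
That gives 3 distinct shortest paths.

3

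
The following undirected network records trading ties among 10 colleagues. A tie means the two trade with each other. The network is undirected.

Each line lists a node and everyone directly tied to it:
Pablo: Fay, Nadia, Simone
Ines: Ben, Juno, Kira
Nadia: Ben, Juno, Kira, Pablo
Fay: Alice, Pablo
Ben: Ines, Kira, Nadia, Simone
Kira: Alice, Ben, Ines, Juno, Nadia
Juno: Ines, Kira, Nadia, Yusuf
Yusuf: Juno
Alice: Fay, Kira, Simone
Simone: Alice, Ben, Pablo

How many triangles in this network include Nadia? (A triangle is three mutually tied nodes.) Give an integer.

Nadia's neighbors: Ben, Juno, Kira, and Pablo.
Neighbor pairs that are themselves tied: Nadia–Ben–Kira; Nadia–Juno–Kira. Each forms one triangle with Nadia, for 2 in total.

2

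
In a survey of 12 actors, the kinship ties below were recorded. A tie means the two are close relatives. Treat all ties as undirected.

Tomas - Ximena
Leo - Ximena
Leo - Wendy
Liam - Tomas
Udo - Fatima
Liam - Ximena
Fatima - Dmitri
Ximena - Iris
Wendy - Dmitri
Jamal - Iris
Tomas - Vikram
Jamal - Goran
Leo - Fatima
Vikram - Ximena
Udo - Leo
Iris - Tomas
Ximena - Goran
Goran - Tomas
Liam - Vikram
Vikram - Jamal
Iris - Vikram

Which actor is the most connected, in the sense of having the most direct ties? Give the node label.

Ximena

Degrees — Dmitri:2, Fatima:3, Goran:3, Iris:4, Jamal:3, Leo:4, Liam:3, Tomas:5, Udo:2, Vikram:5, Wendy:2, Ximena:6.
The maximum is 6, attained only by Ximena.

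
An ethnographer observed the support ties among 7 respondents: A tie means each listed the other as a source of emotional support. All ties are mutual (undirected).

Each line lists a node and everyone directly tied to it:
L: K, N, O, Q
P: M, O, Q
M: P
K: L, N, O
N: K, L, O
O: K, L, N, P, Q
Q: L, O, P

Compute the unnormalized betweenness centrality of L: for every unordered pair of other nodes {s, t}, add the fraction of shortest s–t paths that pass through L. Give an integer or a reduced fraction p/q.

Pairs whose geodesics pass through L — Q–K: 1/2; Q–N: 1/2.
All other pairs contribute 0.
Summing the contributions gives betweenness(L) = 1.

1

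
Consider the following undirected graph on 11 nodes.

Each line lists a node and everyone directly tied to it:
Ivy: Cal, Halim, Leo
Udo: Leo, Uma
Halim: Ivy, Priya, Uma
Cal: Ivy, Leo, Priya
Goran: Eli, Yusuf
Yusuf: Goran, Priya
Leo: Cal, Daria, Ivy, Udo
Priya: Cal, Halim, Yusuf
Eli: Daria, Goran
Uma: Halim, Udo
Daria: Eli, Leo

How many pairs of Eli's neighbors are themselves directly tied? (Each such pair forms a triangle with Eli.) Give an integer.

Eli's neighbors are Daria and Goran, but none of them are tied to each other, so no triangle contains Eli.

0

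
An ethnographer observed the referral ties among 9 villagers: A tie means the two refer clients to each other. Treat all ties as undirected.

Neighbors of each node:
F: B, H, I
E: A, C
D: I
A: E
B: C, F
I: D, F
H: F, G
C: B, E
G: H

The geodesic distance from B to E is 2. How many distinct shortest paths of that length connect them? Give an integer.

1

The shortest distance is 2, and the only length-2 path is B–C–E. So there is exactly 1 shortest path.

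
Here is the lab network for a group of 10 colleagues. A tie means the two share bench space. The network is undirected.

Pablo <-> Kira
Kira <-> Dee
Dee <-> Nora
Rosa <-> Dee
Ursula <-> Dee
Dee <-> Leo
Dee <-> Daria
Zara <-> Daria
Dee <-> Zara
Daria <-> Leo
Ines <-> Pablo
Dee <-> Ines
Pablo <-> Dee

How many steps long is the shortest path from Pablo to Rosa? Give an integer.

2

One shortest route is Pablo – Dee – Rosa, which uses 2 edges, and Pablo and Rosa are not directly tied, so nothing shorter exists. So d(Pablo,Rosa) = 2.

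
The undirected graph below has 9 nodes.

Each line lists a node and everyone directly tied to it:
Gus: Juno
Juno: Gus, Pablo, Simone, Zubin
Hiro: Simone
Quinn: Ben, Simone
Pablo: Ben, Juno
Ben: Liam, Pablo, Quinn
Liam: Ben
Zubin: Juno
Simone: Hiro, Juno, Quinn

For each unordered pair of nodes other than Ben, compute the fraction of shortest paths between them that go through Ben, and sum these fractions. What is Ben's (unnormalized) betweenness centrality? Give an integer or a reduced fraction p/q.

8

Pairs whose geodesics pass through Ben — Liam–Pablo: 1; Liam–Gus: 1; Liam–Juno: 1; Liam–Hiro: 1; Liam–Zubin: 1; Liam–Quinn: 1; Liam–Simone: 1; Pablo–Quinn: 1.
All other pairs contribute 0.
Summing the contributions gives betweenness(Ben) = 8.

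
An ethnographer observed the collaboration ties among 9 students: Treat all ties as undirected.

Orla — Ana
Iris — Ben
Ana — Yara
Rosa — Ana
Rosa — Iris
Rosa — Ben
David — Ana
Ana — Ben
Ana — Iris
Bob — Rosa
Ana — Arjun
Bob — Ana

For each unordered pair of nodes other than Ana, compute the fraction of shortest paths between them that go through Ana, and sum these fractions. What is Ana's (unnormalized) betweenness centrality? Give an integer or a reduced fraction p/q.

23

Pairs whose geodesics pass through Ana — Ben–Orla: 1; Ben–Yara: 1; Ben–David: 1; Ben–Arjun: 1; Ben–Bob: 1/2; Rosa–Orla: 1; Rosa–Yara: 1; Rosa–David: 1; Rosa–Arjun: 1; Orla–Yara: 1; Orla–David: 1; Orla–Arjun: 1; Orla–Bob: 1; Orla–Iris: 1 … (+10 more pairs).
All other pairs contribute 0.
Summing the contributions gives betweenness(Ana) = 23.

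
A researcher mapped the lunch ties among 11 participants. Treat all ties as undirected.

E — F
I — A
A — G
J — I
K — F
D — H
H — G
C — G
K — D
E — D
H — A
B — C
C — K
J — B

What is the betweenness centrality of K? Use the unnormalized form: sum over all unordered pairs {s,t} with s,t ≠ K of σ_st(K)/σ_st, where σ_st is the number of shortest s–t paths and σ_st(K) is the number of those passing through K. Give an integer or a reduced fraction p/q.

Pairs whose geodesics pass through K — B–D: 1; B–E: 2/2; B–F: 1; J–D: 1/2; J–E: 2/3; J–F: 1; I–F: 3/4; A–F: 2/3; G–F: 1; H–F: 1/2; D–F: 1/2; D–C: 1; E–C: 2/2; F–C: 1.
All other pairs contribute 0.
Summing the contributions gives betweenness(K) = 139/12.

139/12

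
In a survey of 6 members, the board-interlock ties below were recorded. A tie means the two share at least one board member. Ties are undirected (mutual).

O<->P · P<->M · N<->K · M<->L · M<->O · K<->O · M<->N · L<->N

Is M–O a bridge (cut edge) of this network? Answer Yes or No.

No

Even without that edge, M still reaches O via M – P – O, so the network stays connected. Not a bridge.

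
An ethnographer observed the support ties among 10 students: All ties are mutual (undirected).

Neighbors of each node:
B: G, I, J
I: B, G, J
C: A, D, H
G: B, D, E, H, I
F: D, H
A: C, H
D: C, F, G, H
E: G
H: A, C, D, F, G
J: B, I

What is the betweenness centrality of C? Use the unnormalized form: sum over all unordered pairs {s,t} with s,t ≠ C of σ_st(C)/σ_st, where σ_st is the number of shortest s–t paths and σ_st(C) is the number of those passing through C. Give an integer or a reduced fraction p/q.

1/2

Pairs whose geodesics pass through C — A–D: 1/2.
All other pairs contribute 0.
Summing the contributions gives betweenness(C) = 1/2.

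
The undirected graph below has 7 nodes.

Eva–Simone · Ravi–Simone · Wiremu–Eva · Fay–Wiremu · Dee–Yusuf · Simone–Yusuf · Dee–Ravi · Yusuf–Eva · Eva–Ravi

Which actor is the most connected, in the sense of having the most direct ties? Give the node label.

Eva

Degrees — Dee:2, Eva:4, Fay:1, Ravi:3, Simone:3, Wiremu:2, Yusuf:3.
The maximum is 4, attained only by Eva.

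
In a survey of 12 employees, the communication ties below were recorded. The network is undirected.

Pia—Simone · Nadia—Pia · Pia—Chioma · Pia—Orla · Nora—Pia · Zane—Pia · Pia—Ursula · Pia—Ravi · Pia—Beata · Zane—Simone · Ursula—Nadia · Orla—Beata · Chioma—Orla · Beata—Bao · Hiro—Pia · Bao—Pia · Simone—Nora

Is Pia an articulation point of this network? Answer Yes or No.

Yes

Removing Pia leaves {Hiro} with no path to {Nadia and Ursula}, so the network splits into 5 components. Pia is a cut vertex.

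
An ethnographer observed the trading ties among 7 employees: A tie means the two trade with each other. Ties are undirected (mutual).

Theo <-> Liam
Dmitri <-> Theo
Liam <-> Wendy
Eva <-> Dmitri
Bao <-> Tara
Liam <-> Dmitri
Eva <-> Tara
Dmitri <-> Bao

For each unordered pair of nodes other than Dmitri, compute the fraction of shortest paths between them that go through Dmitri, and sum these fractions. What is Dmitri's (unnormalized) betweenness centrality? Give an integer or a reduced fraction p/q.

19/2

Pairs whose geodesics pass through Dmitri — Theo–Tara: 2/2; Theo–Eva: 1; Theo–Bao: 1; Tara–Wendy: 2/2; Tara–Liam: 2/2; Eva–Wendy: 1; Eva–Liam: 1; Eva–Bao: 1/2; Wendy–Bao: 1; Liam–Bao: 1.
All other pairs contribute 0.
Summing the contributions gives betweenness(Dmitri) = 19/2.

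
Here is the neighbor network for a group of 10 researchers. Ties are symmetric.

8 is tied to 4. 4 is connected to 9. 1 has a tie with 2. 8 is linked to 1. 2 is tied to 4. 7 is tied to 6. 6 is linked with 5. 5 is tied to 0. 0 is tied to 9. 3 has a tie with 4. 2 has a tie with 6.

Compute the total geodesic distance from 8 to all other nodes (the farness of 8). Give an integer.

22

Distances from 8: 0:3, 1:1, 2:2, 3:2, 4:1, 5:4, 6:3, 7:4, 9:2.
Sum = 3 + 1 + 2 + 2 + 1 + 4 + 3 + 4 + 2 = 22.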